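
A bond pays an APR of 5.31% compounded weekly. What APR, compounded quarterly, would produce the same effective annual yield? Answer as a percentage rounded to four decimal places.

5.3427%

EAR = (1 + 0.0531/52)^52 − 1 = 0.054507.
Solve (1 + r/4)^4 = 1.054507: r/4 = 1.054507^(1/4) − 1 = 0.013357, so r = 0.053427 = 5.3427%.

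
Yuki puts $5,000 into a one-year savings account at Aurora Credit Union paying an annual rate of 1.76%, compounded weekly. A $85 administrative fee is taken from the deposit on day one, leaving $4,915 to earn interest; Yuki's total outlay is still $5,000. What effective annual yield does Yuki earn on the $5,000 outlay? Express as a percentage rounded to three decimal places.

0.045%

Value after one year: 4,915 × (1 + 0.0176/52)^52 = 4,915 × 1.017753 = $5,002.25.
Effective yield on the $5,000 outlay: 5,002.25 / 5,000 − 1 = 0.000451 = 0.045%.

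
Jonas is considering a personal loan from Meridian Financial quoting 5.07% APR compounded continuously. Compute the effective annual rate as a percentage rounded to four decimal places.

With continuous compounding, EAR = e^0.0507 − 1.
e^0.0507 = 1.052007, so EAR = 0.052007 = 5.2007%.

5.2007%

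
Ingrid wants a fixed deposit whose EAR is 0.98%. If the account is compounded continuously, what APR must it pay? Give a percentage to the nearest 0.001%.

0.975%

Continuous: nominal r satisfies e^r − 1 = 0.0098.
r = ln(1 + 0.0098) = ln(1.0098) = 0.009752 = 0.975%.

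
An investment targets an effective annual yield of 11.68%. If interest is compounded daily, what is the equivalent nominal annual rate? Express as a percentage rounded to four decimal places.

(1 + r/365)^365 − 1 = 0.1168, so 1 + r/365 = 1.1168^(1/365).
r/365 = 0.000303, so r = 0.110484 = 11.0484%.

11.0484%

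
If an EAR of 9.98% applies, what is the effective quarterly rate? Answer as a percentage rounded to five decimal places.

2.40671%

The per-quarter rate i satisfies (1 + i)^4 = 1 + 0.0998.
i = 1.0998^(1/4) − 1 = 0.0240671 = 2.40671%.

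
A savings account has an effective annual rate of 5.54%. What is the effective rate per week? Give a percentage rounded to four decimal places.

0.1037%

The per-week rate i satisfies (1 + i)^52 = 1 + 0.0554.
i = 1.0554^(1/52) − 1 = 0.0010375 = 0.1037%.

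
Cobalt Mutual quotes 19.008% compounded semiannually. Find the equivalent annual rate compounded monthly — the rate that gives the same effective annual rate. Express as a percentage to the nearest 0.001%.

EAR = (1 + 0.19008/2)^2 − 1 = 0.199113.
Solve (1 + r/12)^12 = 1.199113: r/12 = 1.199113^(1/12) − 1 = 0.015247, so r = 0.182963 = 18.296%.

18.296%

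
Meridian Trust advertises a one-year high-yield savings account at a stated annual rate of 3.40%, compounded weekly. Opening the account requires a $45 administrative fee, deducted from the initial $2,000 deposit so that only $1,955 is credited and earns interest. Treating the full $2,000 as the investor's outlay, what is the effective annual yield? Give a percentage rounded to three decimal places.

1.130%

Value after one year: 1,955 × (1 + 0.0340/52)^52 = 1,955 × 1.034573 = $2,022.59.
Effective yield on the $2,000 outlay: 2,022.59 / 2,000 − 1 = 0.011295 = 1.130%.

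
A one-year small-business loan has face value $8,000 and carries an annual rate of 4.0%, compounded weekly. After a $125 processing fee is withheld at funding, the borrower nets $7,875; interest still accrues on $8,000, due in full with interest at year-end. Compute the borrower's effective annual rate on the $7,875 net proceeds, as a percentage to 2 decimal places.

Amount owed after one year: 8,000 × (1 + 0.040/52)^52 = 8,000 × 1.040795 = $8,326.36.
Effective rate on net proceeds: 8,326.36 / 7,875 − 1 = 0.057315 = 5.73%.

5.73%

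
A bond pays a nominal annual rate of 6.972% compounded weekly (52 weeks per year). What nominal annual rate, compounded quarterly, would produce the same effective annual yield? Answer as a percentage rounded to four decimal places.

EAR = (1 + 0.06972/52)^52 − 1 = 0.072158.
Solve (1 + r/4)^4 = 1.072158: r/4 = 1.072158^(1/4) − 1 = 0.017571, so r = 0.070284 = 7.0284%.

7.0284%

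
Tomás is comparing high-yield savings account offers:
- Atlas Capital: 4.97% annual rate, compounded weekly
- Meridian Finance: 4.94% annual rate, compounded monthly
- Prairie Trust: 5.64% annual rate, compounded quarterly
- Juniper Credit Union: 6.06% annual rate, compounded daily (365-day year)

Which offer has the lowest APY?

Meridian Finance

Atlas Capital: (1 + 0.0497/52)^52 − 1 = 5.093%
Meridian Finance: (1 + 0.0494/12)^12 − 1 = 5.053%
Prairie Trust: (1 + 0.0564/4)^4 − 1 = 5.760%
Juniper Credit Union: (1 + 0.0606/365)^365 − 1 = 6.247%
The lowest effective annual rate is Meridian Finance at 5.053%.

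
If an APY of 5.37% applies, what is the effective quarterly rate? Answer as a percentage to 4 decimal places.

1.3163%

The per-quarter rate i satisfies (1 + i)^4 = 1 + 0.0537.
i = 1.0537^(1/4) − 1 = 0.0131628 = 1.3163%.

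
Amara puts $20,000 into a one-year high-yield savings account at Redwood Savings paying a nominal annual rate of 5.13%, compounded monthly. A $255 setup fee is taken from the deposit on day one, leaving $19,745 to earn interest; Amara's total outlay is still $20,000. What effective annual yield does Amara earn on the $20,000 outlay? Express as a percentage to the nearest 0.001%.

3.910%

Value after one year: 19,745 × (1 + 0.0513/12)^12 = 19,745 × 1.052524 = $20,782.08.
Effective yield on the $20,000 outlay: 20,782.08 / 20,000 − 1 = 0.039104 = 3.910%.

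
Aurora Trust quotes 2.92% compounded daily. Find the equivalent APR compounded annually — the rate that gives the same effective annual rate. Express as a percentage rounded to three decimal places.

2.963%

EAR = (1 + 0.0292/365)^365 − 1 = 0.029629.
Compounded annually, the equivalent nominal rate is the EAR itself: 2.963%.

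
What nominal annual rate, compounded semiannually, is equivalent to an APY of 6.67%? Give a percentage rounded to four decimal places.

6.5623%

(1 + r/2)^2 − 1 = 0.0667, so 1 + r/2 = 1.0667^(1/2).
r/2 = 0.032812, so r = 0.065623 = 6.5623%.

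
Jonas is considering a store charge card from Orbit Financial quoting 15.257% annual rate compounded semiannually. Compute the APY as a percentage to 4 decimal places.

EAR = (1 + 0.15257/2)^2 − 1.
= 1.158389 − 1 = 15.8389%.

15.8389%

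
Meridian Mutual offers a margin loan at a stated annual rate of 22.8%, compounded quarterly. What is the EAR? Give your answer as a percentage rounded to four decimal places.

EAR = (1 + 0.228/4)^4 − 1.
= (1 + 0.057000)^4 − 1 = 1.248245 − 1 = 24.8245%.

24.8245%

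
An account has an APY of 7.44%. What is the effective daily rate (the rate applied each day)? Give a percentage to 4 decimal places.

0.0197%

The per-day rate i satisfies (1 + i)^365 = 1 + 0.0744.
i = 1.0744^(1/365) − 1 = 0.0001966 = 0.0197%.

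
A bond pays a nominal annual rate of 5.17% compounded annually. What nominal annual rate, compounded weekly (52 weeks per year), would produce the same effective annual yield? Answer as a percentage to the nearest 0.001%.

Compounded annually, EAR = nominal = 0.051700.
Solve (1 + r/52)^52 = 1.051700: r/52 = 1.051700^(1/52) − 1 = 0.000970, so r = 0.050432 = 5.043%.

5.043%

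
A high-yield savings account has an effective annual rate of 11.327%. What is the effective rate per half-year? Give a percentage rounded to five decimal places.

The per-half-year rate i satisfies (1 + i)^2 = 1 + 0.11327.
i = 1.11327^(1/2) − 1 = 0.0551161 = 5.51161%.

5.51161%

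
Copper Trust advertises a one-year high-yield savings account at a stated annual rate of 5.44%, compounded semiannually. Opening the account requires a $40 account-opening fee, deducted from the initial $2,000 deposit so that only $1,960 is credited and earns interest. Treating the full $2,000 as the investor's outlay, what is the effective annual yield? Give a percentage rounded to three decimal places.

3.404%

Value after one year: 1,960 × (1 + 0.0544/2)^2 = 1,960 × 1.055140 = $2,068.07.
Effective yield on the $2,000 outlay: 2,068.07 / 2,000 − 1 = 0.034037 = 3.404%.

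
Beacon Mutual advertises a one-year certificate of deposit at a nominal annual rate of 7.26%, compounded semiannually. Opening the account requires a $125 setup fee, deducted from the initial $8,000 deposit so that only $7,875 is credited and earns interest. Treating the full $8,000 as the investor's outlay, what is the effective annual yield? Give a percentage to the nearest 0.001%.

5.714%

Value after one year: 7,875 × (1 + 0.0726/2)^2 = 7,875 × 1.073918 = $8,457.10.
Effective yield on the $8,000 outlay: 8,457.10 / 8,000 − 1 = 0.057138 = 5.714%.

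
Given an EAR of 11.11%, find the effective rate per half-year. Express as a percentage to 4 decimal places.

The per-half-year rate i satisfies (1 + i)^2 = 1 + 0.1111.
i = 1.1111^(1/2) − 1 = 0.0540873 = 5.4087%.

5.4087%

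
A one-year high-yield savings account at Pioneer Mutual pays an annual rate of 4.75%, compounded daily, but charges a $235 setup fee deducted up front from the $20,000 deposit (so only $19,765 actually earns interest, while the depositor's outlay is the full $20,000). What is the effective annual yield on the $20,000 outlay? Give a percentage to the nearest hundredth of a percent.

Value after one year: 19,765 × (1 + 0.0475/365)^365 = 19,765 × 1.048643 = $20,726.43.
Effective yield on the $20,000 outlay: 20,726.43 / 20,000 − 1 = 0.036321 = 3.63%.

3.63%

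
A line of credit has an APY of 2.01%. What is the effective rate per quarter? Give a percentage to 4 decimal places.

0.4988%

The per-quarter rate i satisfies (1 + i)^4 = 1 + 0.0201.
i = 1.0201^(1/4) − 1 = 0.0049876 = 0.4988%.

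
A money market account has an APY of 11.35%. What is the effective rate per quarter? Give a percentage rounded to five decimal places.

2.72415%

The per-quarter rate i satisfies (1 + i)^4 = 1 + 0.1135.
i = 1.1135^(1/4) − 1 = 0.0272415 = 2.72415%.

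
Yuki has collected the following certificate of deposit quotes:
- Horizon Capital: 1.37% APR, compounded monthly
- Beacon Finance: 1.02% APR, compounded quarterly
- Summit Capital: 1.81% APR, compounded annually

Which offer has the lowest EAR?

Beacon Finance

Horizon Capital: (1 + 0.0137/12)^12 − 1 = 1.379%
Beacon Finance: (1 + 0.0102/4)^4 − 1 = 1.024%
Summit Capital: compounded annually, EAR = 1.810%
The lowest effective annual rate is Beacon Finance at 1.024%.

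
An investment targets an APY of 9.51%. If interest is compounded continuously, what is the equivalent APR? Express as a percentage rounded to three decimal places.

Continuous: nominal r satisfies e^r − 1 = 0.0951.
r = ln(1 + 0.0951) = ln(1.0951) = 0.090846 = 9.085%.

9.085%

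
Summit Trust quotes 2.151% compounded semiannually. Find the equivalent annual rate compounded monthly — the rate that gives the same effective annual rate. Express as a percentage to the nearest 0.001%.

2.141%

EAR = (1 + 0.02151/2)^2 − 1 = 0.021626.
Solve (1 + r/12)^12 = 1.021626: r/12 = 1.021626^(1/12) − 1 = 0.001785, so r = 0.021414 = 2.141%.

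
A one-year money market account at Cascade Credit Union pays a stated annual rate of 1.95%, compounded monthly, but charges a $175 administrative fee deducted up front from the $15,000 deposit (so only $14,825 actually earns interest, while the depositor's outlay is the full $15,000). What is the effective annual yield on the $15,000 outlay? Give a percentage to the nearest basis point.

0.78%

Value after one year: 14,825 × (1 + 0.0195/12)^12 = 14,825 × 1.019675 = $15,116.69.
Effective yield on the $15,000 outlay: 15,116.69 / 15,000 − 1 = 0.007779 = 0.78%.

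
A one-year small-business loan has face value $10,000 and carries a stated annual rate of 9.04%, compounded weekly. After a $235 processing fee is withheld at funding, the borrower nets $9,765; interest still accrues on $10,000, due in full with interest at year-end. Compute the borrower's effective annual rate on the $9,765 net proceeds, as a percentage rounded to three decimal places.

Amount owed after one year: 10,000 × (1 + 0.0904/52)^52 = 10,000 × 1.094526 = $10,945.26.
Effective rate on net proceeds: 10,945.26 / 9,765 − 1 = 0.120866 = 12.087%.

12.087%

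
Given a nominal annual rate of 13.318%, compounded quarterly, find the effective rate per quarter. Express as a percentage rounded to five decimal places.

With a nominal annual rate compounded quarterly, the periodic rate is the nominal rate divided by 4.
i = 0.13318 / 4 = 0.0332950 = 3.32950%.

3.32950%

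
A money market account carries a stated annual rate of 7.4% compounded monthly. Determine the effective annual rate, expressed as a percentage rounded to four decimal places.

7.6562%

EAR = (1 + 0.074/12)^12 − 1.
= (1 + 0.006167)^12 − 1 = 1.076562 − 1 = 7.6562%.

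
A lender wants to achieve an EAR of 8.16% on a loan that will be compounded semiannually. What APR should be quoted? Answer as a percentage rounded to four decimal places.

8.0000%

(1 + r/2)^2 − 1 = 0.0816, so 1 + r/2 = 1.0816^(1/2).
r/2 = 0.040000, so r = 0.080000 = 8.0000%.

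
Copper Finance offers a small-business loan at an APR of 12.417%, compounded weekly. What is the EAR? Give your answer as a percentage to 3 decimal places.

13.204%

EAR = (1 + 0.12417/52)^52 − 1.
= 1.132041 − 1 = 13.204%.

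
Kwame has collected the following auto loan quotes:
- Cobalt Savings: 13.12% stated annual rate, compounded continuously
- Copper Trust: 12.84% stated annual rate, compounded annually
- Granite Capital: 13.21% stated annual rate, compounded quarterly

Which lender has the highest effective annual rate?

Cobalt Savings: e^0.1312 − 1 = 14.020%
Copper Trust: compounded annually, EAR = 12.840%
Granite Capital: (1 + 0.1321/4)^4 − 1 = 13.879%
The highest effective annual rate is Cobalt Savings at 14.020%.

Cobalt Savings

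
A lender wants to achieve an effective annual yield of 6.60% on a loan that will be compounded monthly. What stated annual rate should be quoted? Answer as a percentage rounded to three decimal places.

(1 + r/12)^12 − 1 = 0.0660, so 1 + r/12 = 1.0660^(1/12).
r/12 = 0.005340, so r = 0.064084 = 6.408%.

6.408%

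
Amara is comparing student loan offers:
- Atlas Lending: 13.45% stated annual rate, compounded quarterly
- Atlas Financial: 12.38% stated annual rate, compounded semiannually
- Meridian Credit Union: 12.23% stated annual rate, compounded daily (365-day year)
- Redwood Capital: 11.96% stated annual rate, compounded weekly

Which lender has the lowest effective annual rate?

Atlas Lending: (1 + 0.1345/4)^4 − 1 = 14.144%
Atlas Financial: (1 + 0.1238/2)^2 − 1 = 12.763%
Meridian Credit Union: (1 + 0.1223/365)^365 − 1 = 13.007%
Redwood Capital: (1 + 0.1196/52)^52 − 1 = 12.689%
The lowest effective annual rate is Redwood Capital at 12.689%.

Redwood Capital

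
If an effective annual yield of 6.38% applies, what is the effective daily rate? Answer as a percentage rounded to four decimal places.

The per-day rate i satisfies (1 + i)^365 = 1 + 0.0638.
i = 1.0638^(1/365) − 1 = 0.0001695 = 0.0169%.

0.0169%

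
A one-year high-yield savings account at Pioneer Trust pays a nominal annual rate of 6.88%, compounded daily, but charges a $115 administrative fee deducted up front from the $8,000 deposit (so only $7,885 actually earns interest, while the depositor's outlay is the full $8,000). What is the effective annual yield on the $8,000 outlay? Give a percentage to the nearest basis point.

Value after one year: 7,885 × (1 + 0.0688/365)^365 = 7,885 × 1.071215 = $8,446.53.
Effective yield on the $8,000 outlay: 8,446.53 / 8,000 − 1 = 0.055816 = 5.58%.

5.58%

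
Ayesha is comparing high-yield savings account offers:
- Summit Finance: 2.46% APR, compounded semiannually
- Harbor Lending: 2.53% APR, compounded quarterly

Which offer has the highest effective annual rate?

Harbor Lending

Summit Finance: (1 + 0.0246/2)^2 − 1 = 2.475%
Harbor Lending: (1 + 0.0253/4)^4 − 1 = 2.554%
The highest effective annual rate is Harbor Lending at 2.554%.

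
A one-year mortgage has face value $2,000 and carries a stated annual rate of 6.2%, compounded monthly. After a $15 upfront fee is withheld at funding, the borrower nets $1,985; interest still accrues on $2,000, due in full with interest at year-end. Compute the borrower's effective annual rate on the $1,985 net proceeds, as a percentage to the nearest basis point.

7.18%

Amount owed after one year: 2,000 × (1 + 0.062/12)^12 = 2,000 × 1.063793 = $2,127.59.
Effective rate on net proceeds: 2,127.59 / 1,985 − 1 = 0.071831 = 7.18%.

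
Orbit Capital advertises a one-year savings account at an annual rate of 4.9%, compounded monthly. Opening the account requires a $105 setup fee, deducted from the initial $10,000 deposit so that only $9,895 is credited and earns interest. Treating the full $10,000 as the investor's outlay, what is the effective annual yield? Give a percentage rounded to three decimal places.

Value after one year: 9,895 × (1 + 0.049/12)^12 = 9,895 × 1.050116 = $10,390.89.
Effective yield on the $10,000 outlay: 10,390.89 / 10,000 − 1 = 0.039089 = 3.909%.

3.909%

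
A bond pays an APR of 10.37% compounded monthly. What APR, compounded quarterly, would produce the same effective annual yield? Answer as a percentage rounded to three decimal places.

EAR = (1 + 0.1037/12)^12 − 1 = 0.108774.
Solve (1 + r/4)^4 = 1.108774: r/4 = 1.108774^(1/4) − 1 = 0.026150, so r = 0.104599 = 10.460%.

10.460%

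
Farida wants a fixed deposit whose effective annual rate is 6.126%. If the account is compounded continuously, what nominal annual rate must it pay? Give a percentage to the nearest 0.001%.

Continuous: nominal r satisfies e^r − 1 = 0.06126.
r = ln(1 + 0.06126) = ln(1.06126) = 0.059457 = 5.946%.

5.946%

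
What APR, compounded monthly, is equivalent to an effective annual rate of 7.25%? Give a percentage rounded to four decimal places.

(1 + r/12)^12 − 1 = 0.0725, so 1 + r/12 = 1.0725^(1/12).
r/12 = 0.005850, so r = 0.070197 = 7.0197%.

7.0197%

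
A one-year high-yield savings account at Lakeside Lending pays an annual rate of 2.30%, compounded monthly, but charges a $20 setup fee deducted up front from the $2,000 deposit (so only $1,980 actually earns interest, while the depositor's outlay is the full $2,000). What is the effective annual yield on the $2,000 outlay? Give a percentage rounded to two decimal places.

1.30%

Value after one year: 1,980 × (1 + 0.0230/12)^12 = 1,980 × 1.023244 = $2,026.02.
Effective yield on the $2,000 outlay: 2,026.02 / 2,000 − 1 = 0.013012 = 1.30%.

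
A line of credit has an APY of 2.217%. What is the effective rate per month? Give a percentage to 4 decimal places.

The per-month rate i satisfies (1 + i)^12 = 1 + 0.02217.
i = 1.02217^(1/12) − 1 = 0.0018290 = 0.1829%.

0.1829%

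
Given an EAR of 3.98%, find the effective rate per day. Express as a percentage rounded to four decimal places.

The per-day rate i satisfies (1 + i)^365 = 1 + 0.0398.
i = 1.0398^(1/365) − 1 = 0.0001069 = 0.0107%.

0.0107%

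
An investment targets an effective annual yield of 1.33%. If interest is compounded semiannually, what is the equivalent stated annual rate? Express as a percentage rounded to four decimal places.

(1 + r/2)^2 − 1 = 0.0133, so 1 + r/2 = 1.0133^(1/2).
r/2 = 0.006628, so r = 0.013256 = 1.3256%.

1.3256%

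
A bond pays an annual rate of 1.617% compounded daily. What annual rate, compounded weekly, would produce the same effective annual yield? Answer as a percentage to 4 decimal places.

1.6172%

EAR = (1 + 0.01617/365)^365 − 1 = 0.016301.
Solve (1 + r/52)^52 = 1.016301: r/52 = 1.016301^(1/52) − 1 = 0.000311, so r = 0.016172 = 1.6172%.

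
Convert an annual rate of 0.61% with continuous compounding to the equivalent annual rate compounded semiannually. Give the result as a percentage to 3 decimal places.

EAR under continuous compounding: e^0.0061 − 1 = 0.006119.
Solve (1 + r/2)^2 = 1.006119: r/2 = 1.006119^(1/2) − 1 = 0.003055, so r = 0.006109 = 0.611%.

0.611%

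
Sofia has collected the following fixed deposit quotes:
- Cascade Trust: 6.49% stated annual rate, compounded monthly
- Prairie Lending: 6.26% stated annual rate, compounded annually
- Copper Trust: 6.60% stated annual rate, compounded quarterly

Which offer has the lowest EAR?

Cascade Trust: (1 + 0.0649/12)^12 − 1 = 6.687%
Prairie Lending: compounded annually, EAR = 6.260%
Copper Trust: (1 + 0.0660/4)^4 − 1 = 6.765%
The lowest effective annual rate is Prairie Lending at 6.260%.

Prairie Lending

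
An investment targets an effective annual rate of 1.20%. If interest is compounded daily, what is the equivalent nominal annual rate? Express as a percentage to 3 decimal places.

1.193%

(1 + r/365)^365 − 1 = 0.0120, so 1 + r/365 = 1.0120^(1/365).
r/365 = 0.000033, so r = 0.011929 = 1.193%.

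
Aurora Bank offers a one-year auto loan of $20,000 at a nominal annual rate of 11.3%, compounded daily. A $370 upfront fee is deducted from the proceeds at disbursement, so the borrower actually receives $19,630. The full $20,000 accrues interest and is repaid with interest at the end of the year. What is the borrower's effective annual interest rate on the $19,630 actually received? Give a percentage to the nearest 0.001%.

14.072%

Amount owed after one year: 20,000 × (1 + 0.113/365)^365 = 20,000 × 1.119612 = $22,392.25.
Effective rate on net proceeds: 22,392.25 / 19,630 − 1 = 0.140716 = 14.072%.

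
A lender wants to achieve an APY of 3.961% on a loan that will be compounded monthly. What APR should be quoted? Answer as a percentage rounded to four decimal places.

3.8909%

(1 + r/12)^12 − 1 = 0.03961, so 1 + r/12 = 1.03961^(1/12).
r/12 = 0.003242, so r = 0.038909 = 3.8909%.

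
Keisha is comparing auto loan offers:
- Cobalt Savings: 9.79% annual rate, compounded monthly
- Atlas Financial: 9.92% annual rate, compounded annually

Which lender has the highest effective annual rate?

Cobalt Savings

Cobalt Savings: (1 + 0.0979/12)^12 − 1 = 10.241%
Atlas Financial: compounded annually, EAR = 9.920%
The highest effective annual rate is Cobalt Savings at 10.241%.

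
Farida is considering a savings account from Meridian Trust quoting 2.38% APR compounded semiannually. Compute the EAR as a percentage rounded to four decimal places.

EAR = (1 + 0.0238/2)^2 − 1.
= (1 + 0.011900)^2 − 1 = 1.023942 − 1 = 2.3942%.

2.3942%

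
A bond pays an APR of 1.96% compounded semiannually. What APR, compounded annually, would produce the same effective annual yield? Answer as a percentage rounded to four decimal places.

EAR = (1 + 0.0196/2)^2 − 1 = 0.019696.
Compounded annually, the equivalent nominal rate is the EAR itself: 1.9696%.

1.9696%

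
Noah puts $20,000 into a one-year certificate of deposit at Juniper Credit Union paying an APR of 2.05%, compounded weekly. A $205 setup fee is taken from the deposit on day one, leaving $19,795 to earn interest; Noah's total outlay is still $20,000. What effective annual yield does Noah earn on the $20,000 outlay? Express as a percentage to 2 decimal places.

1.02%

Value after one year: 19,795 × (1 + 0.0205/52)^52 = 19,795 × 1.020707 = $20,204.90.
Effective yield on the $20,000 outlay: 20,204.90 / 20,000 − 1 = 0.010245 = 1.02%.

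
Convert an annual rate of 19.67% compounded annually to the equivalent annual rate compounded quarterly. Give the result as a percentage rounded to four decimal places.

Compounded annually, EAR = nominal = 0.196700.
Solve (1 + r/4)^4 = 1.196700: r/4 = 1.196700^(1/4) − 1 = 0.045915, so r = 0.183659 = 18.3659%.

18.3659%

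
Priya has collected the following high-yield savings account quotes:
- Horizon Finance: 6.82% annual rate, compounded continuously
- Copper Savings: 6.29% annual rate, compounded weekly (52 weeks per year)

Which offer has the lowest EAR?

Copper Savings

Horizon Finance: e^0.0682 − 1 = 7.058%
Copper Savings: (1 + 0.0629/52)^52 − 1 = 6.488%
The lowest effective annual rate is Copper Savings at 6.488%.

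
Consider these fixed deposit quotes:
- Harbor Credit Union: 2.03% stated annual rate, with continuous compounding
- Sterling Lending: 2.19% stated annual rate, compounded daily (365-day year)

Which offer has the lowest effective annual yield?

Harbor Credit Union: e^0.0203 − 1 = 2.051%
Sterling Lending: (1 + 0.0219/365)^365 − 1 = 2.214%
The lowest effective annual rate is Harbor Credit Union at 2.051%.

Harbor Credit Union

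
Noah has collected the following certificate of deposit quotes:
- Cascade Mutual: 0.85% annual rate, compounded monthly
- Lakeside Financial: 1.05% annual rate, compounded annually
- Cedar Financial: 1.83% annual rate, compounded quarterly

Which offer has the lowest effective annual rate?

Cascade Mutual

Cascade Mutual: (1 + 0.0085/12)^12 − 1 = 0.853%
Lakeside Financial: compounded annually, EAR = 1.050%
Cedar Financial: (1 + 0.0183/4)^4 − 1 = 1.843%
The lowest effective annual rate is Cascade Mutual at 0.853%.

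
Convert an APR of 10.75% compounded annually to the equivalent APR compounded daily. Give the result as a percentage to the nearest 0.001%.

Compounded annually, EAR = nominal = 0.107500.
Solve (1 + r/365)^365 = 1.107500: r/365 = 1.107500^(1/365) − 1 = 0.000280, so r = 0.102120 = 10.212%.

10.212%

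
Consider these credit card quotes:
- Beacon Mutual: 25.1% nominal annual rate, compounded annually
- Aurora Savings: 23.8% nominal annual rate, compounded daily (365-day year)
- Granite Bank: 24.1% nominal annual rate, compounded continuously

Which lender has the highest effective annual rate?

Granite Bank

Beacon Mutual: compounded annually, EAR = 25.100%
Aurora Savings: (1 + 0.238/365)^365 − 1 = 26.861%
Granite Bank: e^0.241 − 1 = 27.252%
The highest effective annual rate is Granite Bank at 27.252%.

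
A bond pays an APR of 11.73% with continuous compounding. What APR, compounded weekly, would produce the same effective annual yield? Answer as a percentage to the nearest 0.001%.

11.743%

EAR under continuous compounding: e^0.1173 − 1 = 0.124457.
Solve (1 + r/52)^52 = 1.124457: r/52 = 1.124457^(1/52) − 1 = 0.002258, so r = 0.117432 = 11.743%.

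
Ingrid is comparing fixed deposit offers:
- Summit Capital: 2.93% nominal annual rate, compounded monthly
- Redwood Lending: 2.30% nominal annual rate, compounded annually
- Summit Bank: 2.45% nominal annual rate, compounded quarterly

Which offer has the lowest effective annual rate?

Redwood Lending

Summit Capital: (1 + 0.0293/12)^12 − 1 = 2.970%
Redwood Lending: compounded annually, EAR = 2.300%
Summit Bank: (1 + 0.0245/4)^4 − 1 = 2.473%
The lowest effective annual rate is Redwood Lending at 2.300%.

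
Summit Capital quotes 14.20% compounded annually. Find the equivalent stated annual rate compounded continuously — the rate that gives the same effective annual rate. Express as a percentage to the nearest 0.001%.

13.278%

Compounded annually, EAR = nominal = 0.142000.
Equivalent continuous rate: r = ln(1 + 0.142000) = 0.132781 = 13.278%.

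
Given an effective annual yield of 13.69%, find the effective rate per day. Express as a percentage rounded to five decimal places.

The per-day rate i satisfies (1 + i)^365 = 1 + 0.1369.
i = 1.1369^(1/365) − 1 = 0.0003516 = 0.03516%.

0.03516%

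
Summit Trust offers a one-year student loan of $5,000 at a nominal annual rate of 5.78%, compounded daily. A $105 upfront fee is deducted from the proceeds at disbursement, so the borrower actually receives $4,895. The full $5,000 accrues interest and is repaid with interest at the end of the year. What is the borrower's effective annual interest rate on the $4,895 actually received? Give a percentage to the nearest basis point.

Amount owed after one year: 5,000 × (1 + 0.0578/365)^365 = 5,000 × 1.059498 = $5,297.49.
Effective rate on net proceeds: 5,297.49 / 4,895 − 1 = 0.082225 = 8.22%.

8.22%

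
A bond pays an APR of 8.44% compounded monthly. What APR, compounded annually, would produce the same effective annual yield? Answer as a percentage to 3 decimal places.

EAR = (1 + 0.0844/12)^12 − 1 = 0.087743.
Compounded annually, the equivalent nominal rate is the EAR itself: 8.774%.

8.774%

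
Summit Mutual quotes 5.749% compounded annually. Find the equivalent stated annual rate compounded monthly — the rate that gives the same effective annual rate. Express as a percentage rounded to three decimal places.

5.603%

Compounded annually, EAR = nominal = 0.057490.
Solve (1 + r/12)^12 = 1.057490: r/12 = 1.057490^(1/12) − 1 = 0.004669, so r = 0.056029 = 5.603%.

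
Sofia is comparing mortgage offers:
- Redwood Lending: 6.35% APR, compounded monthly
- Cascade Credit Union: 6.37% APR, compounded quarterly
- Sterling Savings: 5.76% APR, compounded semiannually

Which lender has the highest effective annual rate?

Redwood Lending: (1 + 0.0635/12)^12 − 1 = 6.538%
Cascade Credit Union: (1 + 0.0637/4)^4 − 1 = 6.524%
Sterling Savings: (1 + 0.0576/2)^2 − 1 = 5.843%
The highest effective annual rate is Redwood Lending at 6.538%.

Redwood Lending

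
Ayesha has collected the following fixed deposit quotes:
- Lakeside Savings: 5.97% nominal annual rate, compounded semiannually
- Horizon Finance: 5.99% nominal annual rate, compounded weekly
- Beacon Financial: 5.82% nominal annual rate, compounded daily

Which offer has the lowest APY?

Beacon Financial

Lakeside Savings: (1 + 0.0597/2)^2 − 1 = 6.059%
Horizon Finance: (1 + 0.0599/52)^52 − 1 = 6.169%
Beacon Financial: (1 + 0.0582/365)^365 − 1 = 5.992%
The lowest effective annual rate is Beacon Financial at 5.992%.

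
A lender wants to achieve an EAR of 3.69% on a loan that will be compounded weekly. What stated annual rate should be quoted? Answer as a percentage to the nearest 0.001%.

3.625%

(1 + r/52)^52 − 1 = 0.0369, so 1 + r/52 = 1.0369^(1/52).
r/52 = 0.000697, so r = 0.036248 = 3.625%.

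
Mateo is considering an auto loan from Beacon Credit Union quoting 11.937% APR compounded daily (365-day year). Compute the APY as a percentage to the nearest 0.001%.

12.676%

EAR = (1 + 0.11937/365)^365 − 1.
= (1 + 0.000327)^365 − 1 = 1.126765 − 1 = 12.676%.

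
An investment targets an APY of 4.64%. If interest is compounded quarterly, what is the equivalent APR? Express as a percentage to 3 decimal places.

(1 + r/4)^4 − 1 = 0.0464, so 1 + r/4 = 1.0464^(1/4).
r/4 = 0.011403, so r = 0.045614 = 4.561%.

4.561%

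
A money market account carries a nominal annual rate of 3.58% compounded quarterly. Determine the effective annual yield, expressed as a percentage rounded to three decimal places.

3.628%

EAR = (1 + 0.0358/4)^4 − 1.
= 1.036283 − 1 = 3.628%.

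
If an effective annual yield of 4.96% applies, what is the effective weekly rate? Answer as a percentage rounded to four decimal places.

The per-week rate i satisfies (1 + i)^52 = 1 + 0.0496.
i = 1.0496^(1/52) − 1 = 0.0009314 = 0.0931%.

0.0931%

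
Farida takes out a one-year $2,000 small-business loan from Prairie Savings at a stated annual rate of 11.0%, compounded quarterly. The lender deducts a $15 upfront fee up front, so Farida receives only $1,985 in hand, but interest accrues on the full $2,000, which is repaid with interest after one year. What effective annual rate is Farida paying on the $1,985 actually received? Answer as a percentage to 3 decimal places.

Amount owed after one year: 2,000 × (1 + 0.110/4)^4 = 2,000 × 1.114621 = $2,229.24.
Effective rate on net proceeds: 2,229.24 / 1,985 − 1 = 0.123044 = 12.304%.

12.304%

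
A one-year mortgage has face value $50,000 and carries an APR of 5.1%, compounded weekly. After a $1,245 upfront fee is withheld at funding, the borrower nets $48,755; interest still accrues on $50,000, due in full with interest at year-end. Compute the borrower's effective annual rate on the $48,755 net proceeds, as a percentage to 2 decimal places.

7.92%

Amount owed after one year: 50,000 × (1 + 0.051/52)^52 = 50,000 × 1.052297 = $52,614.83.
Effective rate on net proceeds: 52,614.83 / 48,755 − 1 = 0.079168 = 7.92%.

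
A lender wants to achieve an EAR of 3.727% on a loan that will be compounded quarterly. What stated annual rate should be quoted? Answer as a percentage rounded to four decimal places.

(1 + r/4)^4 − 1 = 0.03727, so 1 + r/4 = 1.03727^(1/4).
r/4 = 0.009190, so r = 0.036760 = 3.6760%.

3.6760%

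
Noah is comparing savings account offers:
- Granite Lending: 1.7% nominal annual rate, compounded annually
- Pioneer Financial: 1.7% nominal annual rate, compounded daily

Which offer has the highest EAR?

Pioneer Financial

Granite Lending: compounded annually, EAR = 1.700%
Pioneer Financial: (1 + 0.017/365)^365 − 1 = 1.714%
The highest effective annual rate is Pioneer Financial at 1.714%.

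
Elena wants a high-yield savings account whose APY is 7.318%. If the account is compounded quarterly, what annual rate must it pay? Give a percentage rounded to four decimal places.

7.1253%

(1 + r/4)^4 − 1 = 0.07318, so 1 + r/4 = 1.07318^(1/4).
r/4 = 0.017813, so r = 0.071253 = 7.1253%.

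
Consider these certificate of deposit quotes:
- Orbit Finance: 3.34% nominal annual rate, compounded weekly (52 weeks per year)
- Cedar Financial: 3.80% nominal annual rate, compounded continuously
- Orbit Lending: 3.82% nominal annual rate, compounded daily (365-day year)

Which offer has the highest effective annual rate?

Orbit Finance: (1 + 0.0334/52)^52 − 1 = 3.395%
Cedar Financial: e^0.0380 − 1 = 3.873%
Orbit Lending: (1 + 0.0382/365)^365 − 1 = 3.894%
The highest effective annual rate is Orbit Lending at 3.894%.

Orbit Lending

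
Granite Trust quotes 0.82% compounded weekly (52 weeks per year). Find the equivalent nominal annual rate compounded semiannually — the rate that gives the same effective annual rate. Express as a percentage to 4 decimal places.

0.8216%

EAR = (1 + 0.0082/52)^52 − 1 = 0.008233.
Solve (1 + r/2)^2 = 1.008233: r/2 = 1.008233^(1/2) − 1 = 0.004108, so r = 0.008216 = 0.8216%.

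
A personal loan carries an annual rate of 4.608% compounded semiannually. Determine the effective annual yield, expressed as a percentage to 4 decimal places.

4.6611%

EAR = (1 + 0.04608/2)^2 − 1.
= (1 + 0.023040)^2 − 1 = 1.046611 − 1 = 4.6611%.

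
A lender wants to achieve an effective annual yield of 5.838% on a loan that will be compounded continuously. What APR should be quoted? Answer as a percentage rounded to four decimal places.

5.6739%

Continuous: nominal r satisfies e^r − 1 = 0.05838.
r = ln(1 + 0.05838) = ln(1.05838) = 0.056739 = 5.6739%.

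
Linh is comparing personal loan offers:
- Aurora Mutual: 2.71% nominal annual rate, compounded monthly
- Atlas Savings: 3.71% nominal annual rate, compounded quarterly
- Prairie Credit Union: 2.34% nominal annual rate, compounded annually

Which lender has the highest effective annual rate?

Aurora Mutual: (1 + 0.0271/12)^12 − 1 = 2.744%
Atlas Savings: (1 + 0.0371/4)^4 − 1 = 3.762%
Prairie Credit Union: compounded annually, EAR = 2.340%
The highest effective annual rate is Atlas Savings at 3.762%.

Atlas Savings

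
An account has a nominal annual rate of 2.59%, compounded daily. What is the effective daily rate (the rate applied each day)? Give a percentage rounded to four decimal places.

0.0071%

With a nominal annual rate compounded daily, the periodic rate is the nominal rate divided by 365.
i = 0.0259 / 365 = 0.0000710 = 0.0071%.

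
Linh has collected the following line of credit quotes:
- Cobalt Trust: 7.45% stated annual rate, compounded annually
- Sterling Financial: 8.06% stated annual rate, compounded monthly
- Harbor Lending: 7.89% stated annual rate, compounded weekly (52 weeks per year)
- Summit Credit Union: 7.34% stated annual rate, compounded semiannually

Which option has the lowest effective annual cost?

Cobalt Trust

Cobalt Trust: compounded annually, EAR = 7.450%
Sterling Financial: (1 + 0.0806/12)^12 − 1 = 8.365%
Harbor Lending: (1 + 0.0789/52)^52 − 1 = 8.203%
Summit Credit Union: (1 + 0.0734/2)^2 − 1 = 7.475%
The lowest effective annual rate is Cobalt Trust at 7.450%.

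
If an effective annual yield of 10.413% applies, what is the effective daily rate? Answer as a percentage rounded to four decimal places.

The per-day rate i satisfies (1 + i)^365 = 1 + 0.10413.
i = 1.10413^(1/365) − 1 = 0.0002714 = 0.0271%.

0.0271%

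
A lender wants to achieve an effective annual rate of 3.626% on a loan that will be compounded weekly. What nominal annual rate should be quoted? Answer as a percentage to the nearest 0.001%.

3.563%

(1 + r/52)^52 − 1 = 0.03626, so 1 + r/52 = 1.03626^(1/52).
r/52 = 0.000685, so r = 0.035630 = 3.563%.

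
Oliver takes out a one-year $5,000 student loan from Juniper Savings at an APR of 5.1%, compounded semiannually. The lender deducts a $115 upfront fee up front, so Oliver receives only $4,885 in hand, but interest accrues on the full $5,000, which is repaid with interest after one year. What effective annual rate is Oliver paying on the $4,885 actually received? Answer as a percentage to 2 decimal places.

Amount owed after one year: 5,000 × (1 + 0.051/2)^2 = 5,000 × 1.051650 = $5,258.25.
Effective rate on net proceeds: 5,258.25 / 4,885 − 1 = 0.076408 = 7.64%.

7.64%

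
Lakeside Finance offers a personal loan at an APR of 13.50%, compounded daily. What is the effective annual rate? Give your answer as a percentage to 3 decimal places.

14.451%

EAR = (1 + 0.1350/365)^365 − 1.
= (1 + 0.000370)^365 − 1 = 1.144508 − 1 = 14.451%.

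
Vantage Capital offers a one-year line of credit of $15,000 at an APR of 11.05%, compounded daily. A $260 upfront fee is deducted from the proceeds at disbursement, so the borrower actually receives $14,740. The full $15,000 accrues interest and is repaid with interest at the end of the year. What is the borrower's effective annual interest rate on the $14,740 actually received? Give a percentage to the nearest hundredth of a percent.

Amount owed after one year: 15,000 × (1 + 0.1105/365)^365 = 15,000 × 1.116818 = $16,752.27.
Effective rate on net proceeds: 16,752.27 / 14,740 − 1 = 0.136517 = 13.65%.

13.65%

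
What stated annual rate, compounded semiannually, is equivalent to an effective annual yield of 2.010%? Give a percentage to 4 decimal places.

(1 + r/2)^2 − 1 = 0.02010, so 1 + r/2 = 1.02010^(1/2).
r/2 = 0.010000, so r = 0.020000 = 2.0000%.

2.0000%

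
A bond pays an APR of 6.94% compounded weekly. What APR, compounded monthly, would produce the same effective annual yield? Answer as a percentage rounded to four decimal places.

6.9555%

EAR = (1 + 0.0694/52)^52 − 1 = 0.071815.
Solve (1 + r/12)^12 = 1.071815: r/12 = 1.071815^(1/12) − 1 = 0.005796, so r = 0.069555 = 6.9555%.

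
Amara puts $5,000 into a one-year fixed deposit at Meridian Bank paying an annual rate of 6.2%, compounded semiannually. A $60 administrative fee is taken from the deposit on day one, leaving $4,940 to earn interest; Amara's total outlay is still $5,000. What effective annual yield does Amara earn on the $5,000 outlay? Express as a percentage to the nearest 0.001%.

Value after one year: 4,940 × (1 + 0.062/2)^2 = 4,940 × 1.062961 = $5,251.03.
Effective yield on the $5,000 outlay: 5,251.03 / 5,000 − 1 = 0.050205 = 5.021%.

5.021%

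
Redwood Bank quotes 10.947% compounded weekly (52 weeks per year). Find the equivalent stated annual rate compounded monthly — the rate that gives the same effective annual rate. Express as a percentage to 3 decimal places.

EAR = (1 + 0.10947/52)^52 − 1 = 0.115558.
Solve (1 + r/12)^12 = 1.115558: r/12 = 1.115558^(1/12) − 1 = 0.009155, so r = 0.109855 = 10.985%.

10.985%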